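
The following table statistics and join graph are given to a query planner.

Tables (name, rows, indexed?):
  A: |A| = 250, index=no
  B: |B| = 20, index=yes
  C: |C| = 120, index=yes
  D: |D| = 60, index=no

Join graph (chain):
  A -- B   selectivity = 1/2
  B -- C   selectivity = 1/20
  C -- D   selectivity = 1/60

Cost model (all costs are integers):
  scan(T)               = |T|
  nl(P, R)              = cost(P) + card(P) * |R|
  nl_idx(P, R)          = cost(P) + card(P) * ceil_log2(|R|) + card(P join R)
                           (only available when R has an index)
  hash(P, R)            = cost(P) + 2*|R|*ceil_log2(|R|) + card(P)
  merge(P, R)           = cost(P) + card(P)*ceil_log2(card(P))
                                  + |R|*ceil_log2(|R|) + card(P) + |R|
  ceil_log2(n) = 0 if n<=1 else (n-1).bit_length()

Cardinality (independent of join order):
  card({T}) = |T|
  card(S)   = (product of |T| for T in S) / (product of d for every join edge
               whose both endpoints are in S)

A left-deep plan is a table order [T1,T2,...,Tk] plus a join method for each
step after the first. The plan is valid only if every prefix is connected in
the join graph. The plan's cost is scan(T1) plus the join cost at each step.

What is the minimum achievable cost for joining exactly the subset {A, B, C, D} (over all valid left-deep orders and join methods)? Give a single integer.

Selinger DP over subsets of {A,B,C,D}:
  {A}: scan cost=250, card=250
  {B}: scan cost=20, card=20
  {C}: scan cost=120, card=120
  {D}: scan cost=60, card=60
  {AB}: card=2500; try (B,hash)→700, (A,merge)→2390, (B,merge)→2620, (B,nl_idx)→4000, (A,hash)→4040, (A,nl)→5020 …(+1); best=700 via (B,hash)
  {BC}: card=120; try (C,nl_idx)→280, (B,hash)→440, (B,nl_idx)→840, (C,merge)→1100, (B,merge)→1200, (C,hash)→1720 …(+2); best=280 via (C,nl_idx)
  {CD}: card=120; try (C,nl_idx)→600, (D,hash)→960, (C,merge)→1440, (D,merge)→1500, (C,hash)→1800, (C,nl)→7260 …(+1); best=600 via (C,nl_idx)
  {ABC}: card=15000; try (A,merge)→3490, (A,hash)→4400, (C,hash)→4880, (A,nl)→30280, (C,nl_idx)→33200, (C,merge)→34160 …(+1); best=3490 via (A,merge)
  {BCD}: card=120; try (B,hash)→920, (D,hash)→1120, (B,nl_idx)→1320, (D,merge)→1660, (B,merge)→1680, (B,nl)→3000 …(+1); best=920 via (B,hash)
  {ABCD}: card=15000; try (A,merge)→4130, (A,hash)→5040, (D,hash)→19210, (A,nl)→30920, (D,merge)→228910, (D,nl)→903490; best=4130 via (A,merge)

4130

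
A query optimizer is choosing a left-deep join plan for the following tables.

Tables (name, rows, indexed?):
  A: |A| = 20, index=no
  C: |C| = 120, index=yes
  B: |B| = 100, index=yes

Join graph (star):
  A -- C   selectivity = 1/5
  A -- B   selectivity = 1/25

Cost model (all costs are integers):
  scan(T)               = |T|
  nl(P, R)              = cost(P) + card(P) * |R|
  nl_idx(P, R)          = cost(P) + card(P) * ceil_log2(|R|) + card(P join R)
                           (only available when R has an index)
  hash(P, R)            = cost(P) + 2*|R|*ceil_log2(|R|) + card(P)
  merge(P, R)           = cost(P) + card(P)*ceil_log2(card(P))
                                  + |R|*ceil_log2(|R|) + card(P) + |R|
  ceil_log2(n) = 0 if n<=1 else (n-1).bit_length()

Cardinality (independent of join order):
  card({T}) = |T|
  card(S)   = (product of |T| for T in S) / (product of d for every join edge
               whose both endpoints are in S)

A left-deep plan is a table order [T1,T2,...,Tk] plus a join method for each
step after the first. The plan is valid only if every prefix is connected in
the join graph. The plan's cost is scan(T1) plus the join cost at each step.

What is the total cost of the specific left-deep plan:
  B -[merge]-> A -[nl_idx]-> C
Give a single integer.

step 1: scan B: cost=100, card=100
step 2: join A via merge
    card(P join A) = 100*20/(25) = 80
    cost = 100 + 100*7 + 20*5 + 100 + 20 = 1020
step 3: join C via nl_idx
    card(P join C) = 80*120/(5) = 1920
    cost = 1020 + 80*7 + 1920 = 3500

3500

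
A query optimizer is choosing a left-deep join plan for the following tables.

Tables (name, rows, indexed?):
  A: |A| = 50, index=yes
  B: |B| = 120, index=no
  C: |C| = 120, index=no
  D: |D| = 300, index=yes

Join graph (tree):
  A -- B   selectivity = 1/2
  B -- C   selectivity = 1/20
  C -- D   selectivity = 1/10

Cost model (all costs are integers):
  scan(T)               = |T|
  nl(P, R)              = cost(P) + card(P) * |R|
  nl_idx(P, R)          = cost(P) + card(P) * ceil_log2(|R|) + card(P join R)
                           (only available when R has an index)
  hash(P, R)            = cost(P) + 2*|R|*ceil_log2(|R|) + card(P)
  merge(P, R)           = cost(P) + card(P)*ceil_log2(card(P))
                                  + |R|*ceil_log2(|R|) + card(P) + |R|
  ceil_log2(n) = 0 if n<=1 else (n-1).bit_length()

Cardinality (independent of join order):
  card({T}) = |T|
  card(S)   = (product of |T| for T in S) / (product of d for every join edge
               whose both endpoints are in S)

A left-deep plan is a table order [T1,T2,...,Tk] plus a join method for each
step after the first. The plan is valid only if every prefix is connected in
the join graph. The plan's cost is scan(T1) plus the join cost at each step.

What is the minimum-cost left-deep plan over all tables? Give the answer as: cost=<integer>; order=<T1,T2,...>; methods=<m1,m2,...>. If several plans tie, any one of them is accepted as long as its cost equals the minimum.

Selinger DP (subsets sized 1..n):
  {A}: scan cost=50, card=50
  {B}: scan cost=120, card=120
  {C}: scan cost=120, card=120
  {D}: scan cost=300, card=300
  {AB}: card=3000; try (A,hash)→840, (B,merge)→1360, (A,merge)→1430, (B,hash)→1780, (A,nl_idx)→3840, (B,nl)→6050 …(+1); best=840 via (A,hash)
  {BC}: card=720; try (C,hash)→1920, (B,hash)→1920, (C,merge)→2040, (B,merge)→2040, (C,nl)→14520, (B,nl)→14520; best=1920 via (C,hash)
  {CD}: card=3600; try (C,hash)→2280, (D,merge)→4080, (C,merge)→4260, (D,nl_idx)→4800, (D,hash)→5640, (D,nl)→36120 …(+1); best=2280 via (C,hash)
  {ABC}: card=18000; try (A,hash)→3240, (C,hash)→5520, (A,merge)→10190, (A,nl_idx)→24240, (A,nl)→37920, (C,merge)→40800 …(+1); best=3240 via (A,hash)
  {BCD}: card=21600; try (B,hash)→7560, (D,hash)→8040, (D,merge)→12840, (D,nl_idx)→30000, (B,merge)→50040, (D,nl)→217920 …(+1); best=7560 via (B,hash)
  {ABCD}: card=540000; try (D,hash)→26640, (A,hash)→29760, (D,merge)→294240, (A,merge)→353510, (A,nl_idx)→677160, (D,nl_idx)→705240 …(+2); best=26640 via (D,hash)

cost=26640; order=B,C,A,D; methods=hash,hash,hash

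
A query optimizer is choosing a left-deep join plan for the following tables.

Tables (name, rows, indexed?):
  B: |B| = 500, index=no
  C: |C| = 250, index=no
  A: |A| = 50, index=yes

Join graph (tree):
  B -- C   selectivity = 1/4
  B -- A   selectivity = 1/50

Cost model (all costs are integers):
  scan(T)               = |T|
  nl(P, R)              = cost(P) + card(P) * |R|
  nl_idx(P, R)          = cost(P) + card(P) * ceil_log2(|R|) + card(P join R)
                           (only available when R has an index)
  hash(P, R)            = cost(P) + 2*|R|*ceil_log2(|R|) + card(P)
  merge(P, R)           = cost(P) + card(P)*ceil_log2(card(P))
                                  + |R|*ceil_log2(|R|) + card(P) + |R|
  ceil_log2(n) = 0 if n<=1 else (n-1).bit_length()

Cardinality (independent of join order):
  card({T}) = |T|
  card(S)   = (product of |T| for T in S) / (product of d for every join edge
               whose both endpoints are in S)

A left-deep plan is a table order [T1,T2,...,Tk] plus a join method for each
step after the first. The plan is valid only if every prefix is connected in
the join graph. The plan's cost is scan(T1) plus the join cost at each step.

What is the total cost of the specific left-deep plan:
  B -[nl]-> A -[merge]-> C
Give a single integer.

32750

step 1: scan B: cost=500, card=500
step 2: join A via nl
    card(P join A) = 500*50/(50) = 500
    cost = 500 + 500*50 = 25500
step 3: join C via merge
    card(P join C) = 500*250/(4) = 31250
    cost = 25500 + 500*9 + 250*8 + 500 + 250 = 32750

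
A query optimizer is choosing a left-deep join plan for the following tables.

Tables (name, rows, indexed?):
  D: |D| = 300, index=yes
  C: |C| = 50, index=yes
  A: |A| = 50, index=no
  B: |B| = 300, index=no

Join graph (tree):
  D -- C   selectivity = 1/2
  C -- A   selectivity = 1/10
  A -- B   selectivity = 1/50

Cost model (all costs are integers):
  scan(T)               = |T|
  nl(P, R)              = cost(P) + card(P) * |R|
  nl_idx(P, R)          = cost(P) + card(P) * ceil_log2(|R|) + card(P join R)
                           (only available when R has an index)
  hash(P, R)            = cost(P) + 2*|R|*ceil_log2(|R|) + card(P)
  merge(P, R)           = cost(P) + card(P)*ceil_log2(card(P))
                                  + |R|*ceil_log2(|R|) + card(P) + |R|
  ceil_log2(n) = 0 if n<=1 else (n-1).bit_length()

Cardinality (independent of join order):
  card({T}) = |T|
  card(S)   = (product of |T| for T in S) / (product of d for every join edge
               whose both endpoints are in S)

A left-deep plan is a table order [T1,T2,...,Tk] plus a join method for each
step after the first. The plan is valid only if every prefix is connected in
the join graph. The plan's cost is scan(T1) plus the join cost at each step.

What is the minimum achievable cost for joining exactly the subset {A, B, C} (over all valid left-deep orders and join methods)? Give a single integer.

2100

Selinger DP over subsets of {A,B,C}:
  {C}: scan cost=50, card=50
  {A}: scan cost=50, card=50
  {B}: scan cost=300, card=300
  {AC}: card=250; try (C,nl_idx)→600, (C,hash)→700, (A,hash)→700, (C,merge)→750, (A,merge)→750, (C,nl)→2550 …(+1); best=600 via (C,nl_idx)
  {AB}: card=300; try (A,hash)→1200, (B,merge)→3400, (A,merge)→3650, (B,hash)→5500, (B,nl)→15050, (A,nl)→15300; best=1200 via (A,hash)
  {ABC}: card=1500; try (C,hash)→2100, (C,nl_idx)→4500, (C,merge)→4550, (B,merge)→5850, (B,hash)→6250, (C,nl)→16200 …(+1); best=2100 via (C,hash)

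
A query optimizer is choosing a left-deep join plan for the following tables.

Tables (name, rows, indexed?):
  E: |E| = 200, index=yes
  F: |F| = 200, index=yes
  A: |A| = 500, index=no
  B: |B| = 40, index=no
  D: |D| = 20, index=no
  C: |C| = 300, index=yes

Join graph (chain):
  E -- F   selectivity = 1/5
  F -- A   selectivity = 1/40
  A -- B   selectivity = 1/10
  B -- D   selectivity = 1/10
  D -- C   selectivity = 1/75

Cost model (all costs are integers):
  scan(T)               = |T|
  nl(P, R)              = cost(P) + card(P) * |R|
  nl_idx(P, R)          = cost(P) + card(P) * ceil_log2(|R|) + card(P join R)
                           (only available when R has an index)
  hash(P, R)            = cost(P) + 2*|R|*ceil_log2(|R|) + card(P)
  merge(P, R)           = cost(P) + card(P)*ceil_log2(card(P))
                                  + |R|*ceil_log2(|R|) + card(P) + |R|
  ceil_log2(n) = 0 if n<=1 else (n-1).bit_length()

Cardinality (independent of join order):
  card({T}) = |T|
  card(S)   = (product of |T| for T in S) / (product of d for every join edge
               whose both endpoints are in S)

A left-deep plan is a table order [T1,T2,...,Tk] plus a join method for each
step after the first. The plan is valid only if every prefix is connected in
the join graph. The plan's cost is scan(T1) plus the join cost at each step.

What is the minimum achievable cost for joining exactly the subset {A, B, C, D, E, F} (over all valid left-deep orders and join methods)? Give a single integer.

Selinger DP over subsets of {A,B,C,D,E,F}:
  {E}: scan cost=200, card=200
  {F}: scan cost=200, card=200
  {A}: scan cost=500, card=500
  {B}: scan cost=40, card=40
  {D}: scan cost=20, card=20
  {C}: scan cost=300, card=300
  {EF}: card=8000; try (F,hash)→3600, (E,hash)→3600, (F,merge)→3800, (E,merge)→3800, (F,nl_idx)→9800, (E,nl_idx)→9800 …(+2); best=3600 via (F,hash)
  {AF}: card=2500; try (F,hash)→4200, (F,nl_idx)→7000, (A,merge)→7000, (F,merge)→7300, (A,hash)→9400, (A,nl)→100200 …(+1); best=4200 via (F,hash)
  {AB}: card=2000; try (B,hash)→1480, (A,merge)→5320, (B,merge)→5780, (A,hash)→9080, (A,nl)→20040, (B,nl)→20500; best=1480 via (B,hash)
  {BD}: card=80; try (D,hash)→280, (B,merge)→420, (D,merge)→440, (B,hash)→520, (B,nl)→820, (D,nl)→840; best=280 via (D,hash)
  {CD}: card=80; try (C,nl_idx)→280, (D,hash)→800, (C,merge)→3140, (D,merge)→3420, (C,hash)→5440, (C,nl)→6020 …(+1); best=280 via (C,nl_idx)
  {AEF}: card=100000; try (E,hash)→9900, (A,hash)→20600, (E,merge)→38500, (A,merge)→120600, (E,nl_idx)→124200, (E,nl)→504200 …(+1); best=9900 via (E,hash)
  {ABF}: card=10000; try (F,hash)→6680, (B,hash)→7180, (F,merge)→27280, (F,nl_idx)→27480, (B,merge)→36980, (B,nl)→104200 …(+1); best=6680 via (F,hash)
  {ABD}: card=4000; try (D,hash)→3680, (A,merge)→5920, (A,hash)→9360, (D,merge)→25600, (A,nl)→40280, (D,nl)→41480; best=3680 via (D,hash)
  {BCD}: card=320; try (B,hash)→840, (B,merge)→1200, (C,nl_idx)→1320, (B,nl)→3480, (C,merge)→3920, (C,hash)→5760 …(+1); best=840 via (B,hash)
  {ABEF}: card=400000; try (E,hash)→19880, (B,hash)→110380, (E,merge)→158480, (E,nl_idx)→486680, (B,merge)→1810180, (E,nl)→2006680 …(+1); best=19880 via (E,hash)
  {ABDF}: card=20000; try (F,hash)→10880, (D,hash)→16880, (F,nl_idx)→55680, (F,merge)→57480, (D,merge)→156800, (D,nl)→206680 …(+1); best=10880 via (F,hash)
  {ABCD}: card=16000; try (A,merge)→9040, (A,hash)→10160, (C,hash)→13080, (C,nl_idx)→55680, (C,merge)→58680, (A,nl)→160840 …(+1); best=9040 via (A,merge)
  {ABDEF}: card=800000; try (E,hash)→34080, (E,merge)→332680, (D,hash)→420080, (E,nl_idx)→970880, (E,nl)→4010880, (D,nl)→8019880 …(+1); best=34080 via (E,hash)
  {ABCDF}: card=80000; try (F,hash)→28240, (C,hash)→36280, (F,nl_idx)→217040, (F,merge)→250840, (C,nl_idx)→270880, (C,merge)→333880 …(+2); best=28240 via (F,hash)
  {ABCDEF}: card=3200000; try (E,hash)→111440, (C,hash)→839480, (E,merge)→1470040, (E,nl_idx)→3868240, (C,nl_idx)→10434080, (E,nl)→16028240 …(+2); best=111440 via (E,hash)

111440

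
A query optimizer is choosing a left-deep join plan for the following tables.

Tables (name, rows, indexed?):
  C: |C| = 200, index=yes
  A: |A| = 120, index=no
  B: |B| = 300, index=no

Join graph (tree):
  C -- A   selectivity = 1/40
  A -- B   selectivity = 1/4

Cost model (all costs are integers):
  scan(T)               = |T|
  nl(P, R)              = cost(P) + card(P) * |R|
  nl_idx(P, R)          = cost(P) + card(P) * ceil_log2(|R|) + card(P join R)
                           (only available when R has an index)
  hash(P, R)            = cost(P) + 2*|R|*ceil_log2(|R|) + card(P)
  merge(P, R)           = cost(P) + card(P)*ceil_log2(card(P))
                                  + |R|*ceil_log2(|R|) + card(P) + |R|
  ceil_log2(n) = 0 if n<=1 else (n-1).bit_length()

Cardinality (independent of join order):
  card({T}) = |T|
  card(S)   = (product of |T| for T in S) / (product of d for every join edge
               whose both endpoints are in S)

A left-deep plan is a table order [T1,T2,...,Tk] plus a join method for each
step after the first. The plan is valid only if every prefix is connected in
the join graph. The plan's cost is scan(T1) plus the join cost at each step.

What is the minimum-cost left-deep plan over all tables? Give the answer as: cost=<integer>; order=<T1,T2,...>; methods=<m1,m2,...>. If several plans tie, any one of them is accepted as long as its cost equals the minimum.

cost=7680; order=A,C,B; methods=nl_idx,hash

Selinger DP (subsets sized 1..n):
  {C}: scan cost=200, card=200
  {A}: scan cost=120, card=120
  {B}: scan cost=300, card=300
  {AC}: card=600; try (C,nl_idx)→1680, (A,hash)→2080, (C,merge)→2880, (A,merge)→2960, (C,hash)→3440, (C,nl)→24120 …(+1); best=1680 via (C,nl_idx)
  {AB}: card=9000; try (A,hash)→2280, (B,merge)→4080, (A,merge)→4260, (B,hash)→5640, (B,nl)→36120, (A,nl)→36300; best=2280 via (A,hash)
  {ABC}: card=45000; try (B,hash)→7680, (B,merge)→11280, (C,hash)→14480, (C,nl_idx)→119280, (C,merge)→139080, (B,nl)→181680 …(+1); best=7680 via (B,hash)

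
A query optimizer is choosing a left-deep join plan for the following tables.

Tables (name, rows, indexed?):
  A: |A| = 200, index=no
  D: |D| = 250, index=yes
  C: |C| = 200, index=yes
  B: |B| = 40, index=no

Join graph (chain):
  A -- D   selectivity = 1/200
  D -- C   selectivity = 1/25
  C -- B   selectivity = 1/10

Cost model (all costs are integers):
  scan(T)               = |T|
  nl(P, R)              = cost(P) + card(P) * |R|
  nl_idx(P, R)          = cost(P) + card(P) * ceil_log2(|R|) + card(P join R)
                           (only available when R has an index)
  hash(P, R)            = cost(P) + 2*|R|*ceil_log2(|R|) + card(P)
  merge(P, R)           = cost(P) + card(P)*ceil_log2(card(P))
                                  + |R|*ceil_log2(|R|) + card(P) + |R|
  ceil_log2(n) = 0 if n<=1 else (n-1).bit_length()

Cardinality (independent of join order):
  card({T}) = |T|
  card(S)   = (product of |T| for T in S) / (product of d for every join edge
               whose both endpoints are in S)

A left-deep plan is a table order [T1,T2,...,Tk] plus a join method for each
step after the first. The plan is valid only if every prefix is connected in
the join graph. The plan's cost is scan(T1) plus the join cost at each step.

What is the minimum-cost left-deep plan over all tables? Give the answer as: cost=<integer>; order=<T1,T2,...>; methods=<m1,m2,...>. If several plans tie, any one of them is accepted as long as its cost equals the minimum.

Selinger DP (subsets sized 1..n):
  {A}: scan cost=200, card=200
  {D}: scan cost=250, card=250
  {C}: scan cost=200, card=200
  {B}: scan cost=40, card=40
  {AD}: card=250; try (D,nl_idx)→2050, (A,hash)→3700, (D,merge)→4250, (A,merge)→4300, (D,hash)→4400, (D,nl)→50200 …(+1); best=2050 via (D,nl_idx)
  {CD}: card=2000; try (C,hash)→3700, (D,nl_idx)→3800, (D,merge)→4250, (C,nl_idx)→4250, (C,merge)→4300, (D,hash)→4400 …(+2); best=3700 via (C,hash)
  {BC}: card=800; try (B,hash)→880, (C,nl_idx)→1160, (C,merge)→2120, (B,merge)→2280, (C,hash)→3280, (C,nl)→8040 …(+1); best=880 via (B,hash)
  {ACD}: card=2000; try (C,hash)→5500, (C,nl_idx)→6050, (C,merge)→6100, (A,hash)→8900, (A,merge)→29500, (C,nl)→52050 …(+1); best=5500 via (C,hash)
  {BCD}: card=8000; try (D,hash)→5680, (B,hash)→6180, (D,merge)→11930, (D,nl_idx)→15280, (B,merge)→27980, (B,nl)→83700 …(+1); best=5680 via (D,hash)
  {ABCD}: card=8000; try (B,hash)→7980, (A,hash)→16880, (B,merge)→29780, (B,nl)→85500, (A,merge)→119480, (A,nl)→1605680; best=7980 via (B,hash)

cost=7980; order=A,D,C,B; methods=nl_idx,hash,hash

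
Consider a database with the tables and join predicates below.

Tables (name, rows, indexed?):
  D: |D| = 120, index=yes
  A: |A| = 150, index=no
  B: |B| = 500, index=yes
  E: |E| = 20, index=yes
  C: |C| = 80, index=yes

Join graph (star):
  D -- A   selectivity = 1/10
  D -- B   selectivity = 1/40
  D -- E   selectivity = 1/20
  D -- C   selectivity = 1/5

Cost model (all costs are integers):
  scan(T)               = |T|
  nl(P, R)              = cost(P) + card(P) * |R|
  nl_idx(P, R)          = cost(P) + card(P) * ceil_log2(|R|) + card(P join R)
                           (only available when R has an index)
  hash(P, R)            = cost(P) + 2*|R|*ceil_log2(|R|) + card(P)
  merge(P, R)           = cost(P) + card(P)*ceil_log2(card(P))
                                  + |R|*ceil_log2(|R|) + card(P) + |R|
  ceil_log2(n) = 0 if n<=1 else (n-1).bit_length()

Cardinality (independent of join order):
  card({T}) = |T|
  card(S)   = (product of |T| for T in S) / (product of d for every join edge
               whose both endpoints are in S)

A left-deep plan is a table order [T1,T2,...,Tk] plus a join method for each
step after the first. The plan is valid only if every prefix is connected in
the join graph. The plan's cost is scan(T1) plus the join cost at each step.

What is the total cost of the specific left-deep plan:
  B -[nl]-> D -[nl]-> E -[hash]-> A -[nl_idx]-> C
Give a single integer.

step 1: scan B: cost=500, card=500
step 2: join D via nl
    card(P join D) = 500*120/(40) = 1500
    cost = 500 + 500*120 = 60500
step 3: join E via nl
    card(P join E) = 1500*20/(20) = 1500
    cost = 60500 + 1500*20 = 90500
step 4: join A via hash
    card(P join A) = 1500*150/(10) = 22500
    cost = 90500 + 2*150*8 + 1500 = 94400
step 5: join C via nl_idx
    card(P join C) = 22500*80/(5) = 360000
    cost = 94400 + 22500*7 + 360000 = 611900

611900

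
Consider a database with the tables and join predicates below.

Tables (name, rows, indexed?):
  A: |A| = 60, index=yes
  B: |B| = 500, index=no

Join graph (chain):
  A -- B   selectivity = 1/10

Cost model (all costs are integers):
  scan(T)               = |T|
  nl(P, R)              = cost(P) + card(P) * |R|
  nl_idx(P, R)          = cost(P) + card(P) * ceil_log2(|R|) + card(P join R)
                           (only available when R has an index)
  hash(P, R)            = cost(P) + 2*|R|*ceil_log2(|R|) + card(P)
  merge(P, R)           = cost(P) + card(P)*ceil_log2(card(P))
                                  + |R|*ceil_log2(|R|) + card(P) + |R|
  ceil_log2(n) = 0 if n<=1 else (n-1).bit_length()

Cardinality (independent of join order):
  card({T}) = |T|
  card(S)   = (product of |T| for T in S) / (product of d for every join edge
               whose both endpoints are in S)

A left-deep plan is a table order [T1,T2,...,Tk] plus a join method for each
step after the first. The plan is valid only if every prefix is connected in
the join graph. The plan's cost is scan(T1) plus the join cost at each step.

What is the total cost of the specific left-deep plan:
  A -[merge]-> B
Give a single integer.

5480

step 1: scan A: cost=60, card=60
step 2: join B via merge
    card(P join B) = 60*500/(10) = 3000
    cost = 60 + 60*6 + 500*9 + 60 + 500 = 5480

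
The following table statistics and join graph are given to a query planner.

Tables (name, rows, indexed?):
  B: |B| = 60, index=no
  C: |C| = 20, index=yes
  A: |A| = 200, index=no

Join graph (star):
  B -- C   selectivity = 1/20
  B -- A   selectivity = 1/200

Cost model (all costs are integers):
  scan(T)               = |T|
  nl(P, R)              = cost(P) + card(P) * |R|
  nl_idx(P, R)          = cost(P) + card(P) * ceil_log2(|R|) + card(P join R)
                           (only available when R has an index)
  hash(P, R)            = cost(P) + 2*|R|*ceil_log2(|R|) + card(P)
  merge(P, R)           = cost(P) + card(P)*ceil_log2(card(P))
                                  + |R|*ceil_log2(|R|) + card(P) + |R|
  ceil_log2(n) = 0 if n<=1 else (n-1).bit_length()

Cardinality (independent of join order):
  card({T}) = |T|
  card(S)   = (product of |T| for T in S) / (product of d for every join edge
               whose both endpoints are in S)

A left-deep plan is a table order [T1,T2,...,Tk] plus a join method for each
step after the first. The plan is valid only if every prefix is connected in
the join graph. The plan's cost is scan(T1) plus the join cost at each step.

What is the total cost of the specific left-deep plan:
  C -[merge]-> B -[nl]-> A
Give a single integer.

12560

step 1: scan C: cost=20, card=20
step 2: join B via merge
    card(P join B) = 20*60/(20) = 60
    cost = 20 + 20*5 + 60*6 + 20 + 60 = 560
step 3: join A via nl
    card(P join A) = 60*200/(200) = 60
    cost = 560 + 60*200 = 12560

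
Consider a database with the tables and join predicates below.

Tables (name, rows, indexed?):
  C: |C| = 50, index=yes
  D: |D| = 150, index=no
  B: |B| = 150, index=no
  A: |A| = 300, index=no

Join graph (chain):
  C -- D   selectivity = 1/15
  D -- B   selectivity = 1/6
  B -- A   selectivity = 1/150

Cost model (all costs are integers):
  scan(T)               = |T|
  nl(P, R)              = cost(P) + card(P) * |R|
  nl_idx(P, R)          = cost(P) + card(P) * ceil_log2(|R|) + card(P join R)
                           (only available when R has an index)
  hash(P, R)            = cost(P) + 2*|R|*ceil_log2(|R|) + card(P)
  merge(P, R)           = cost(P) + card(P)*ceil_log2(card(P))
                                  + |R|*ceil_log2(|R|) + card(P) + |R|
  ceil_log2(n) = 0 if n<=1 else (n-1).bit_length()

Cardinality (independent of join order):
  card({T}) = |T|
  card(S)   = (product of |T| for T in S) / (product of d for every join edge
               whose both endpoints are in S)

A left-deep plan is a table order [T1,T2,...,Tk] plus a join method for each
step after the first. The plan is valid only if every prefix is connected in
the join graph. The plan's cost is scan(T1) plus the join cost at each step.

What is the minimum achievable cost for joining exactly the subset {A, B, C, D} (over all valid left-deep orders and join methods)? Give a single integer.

Selinger DP over subsets of {A,B,C,D}:
  {C}: scan cost=50, card=50
  {D}: scan cost=150, card=150
  {B}: scan cost=150, card=150
  {A}: scan cost=300, card=300
  {CD}: card=500; try (C,hash)→900, (C,nl_idx)→1550, (D,merge)→1750, (C,merge)→1850, (D,hash)→2500, (D,nl)→7550 …(+1); best=900 via (C,hash)
  {BD}: card=3750; try (D,hash)→2700, (B,hash)→2700, (D,merge)→2850, (B,merge)→2850, (D,nl)→22650, (B,nl)→22650; best=2700 via (D,hash)
  {AB}: card=300; try (B,hash)→3000, (A,merge)→4500, (B,merge)→4650, (A,hash)→5700, (A,nl)→45150, (B,nl)→45300; best=3000 via (B,hash)
  {BCD}: card=12500; try (B,hash)→3800, (C,hash)→7050, (B,merge)→7250, (C,nl_idx)→37700, (C,merge)→51800, (B,nl)→75900 …(+1); best=3800 via (B,hash)
  {ABD}: card=7500; try (D,hash)→5700, (D,merge)→7350, (A,hash)→11850, (D,nl)→48000, (A,merge)→54450, (A,nl)→1127700; best=5700 via (D,hash)
  {ABCD}: card=25000; try (C,hash)→13800, (A,hash)→21700, (C,nl_idx)→75700, (C,merge)→111050, (A,merge)→194300, (C,nl)→380700 …(+1); best=13800 via (C,hash)

13800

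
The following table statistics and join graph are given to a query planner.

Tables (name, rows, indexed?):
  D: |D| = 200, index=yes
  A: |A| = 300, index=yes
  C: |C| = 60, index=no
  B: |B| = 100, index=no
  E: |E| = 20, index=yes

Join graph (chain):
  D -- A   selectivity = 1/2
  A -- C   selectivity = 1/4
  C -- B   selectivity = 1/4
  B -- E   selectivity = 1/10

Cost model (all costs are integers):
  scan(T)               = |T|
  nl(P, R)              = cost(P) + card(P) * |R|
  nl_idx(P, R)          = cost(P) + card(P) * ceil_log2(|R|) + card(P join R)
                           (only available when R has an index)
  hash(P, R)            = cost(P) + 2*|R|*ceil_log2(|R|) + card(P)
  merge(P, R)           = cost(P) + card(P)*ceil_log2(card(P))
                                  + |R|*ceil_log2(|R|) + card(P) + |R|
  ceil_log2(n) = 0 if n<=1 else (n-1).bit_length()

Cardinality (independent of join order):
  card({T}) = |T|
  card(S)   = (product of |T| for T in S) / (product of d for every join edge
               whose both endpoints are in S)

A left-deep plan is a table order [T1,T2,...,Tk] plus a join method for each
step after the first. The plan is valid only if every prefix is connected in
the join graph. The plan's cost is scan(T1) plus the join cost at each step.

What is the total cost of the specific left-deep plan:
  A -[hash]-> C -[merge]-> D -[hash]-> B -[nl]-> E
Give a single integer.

step 1: scan A: cost=300, card=300
step 2: join C via hash
    card(P join C) = 300*60/(4) = 4500
    cost = 300 + 2*60*6 + 300 = 1320
step 3: join D via merge
    card(P join D) = 4500*200/(2) = 450000
    cost = 1320 + 4500*13 + 200*8 + 4500 + 200 = 66120
step 4: join B via hash
    card(P join B) = 450000*100/(4) = 11250000
    cost = 66120 + 2*100*7 + 450000 = 517520
step 5: join E via nl
    card(P join E) = 11250000*20/(10) = 22500000
    cost = 517520 + 11250000*20 = 225517520

225517520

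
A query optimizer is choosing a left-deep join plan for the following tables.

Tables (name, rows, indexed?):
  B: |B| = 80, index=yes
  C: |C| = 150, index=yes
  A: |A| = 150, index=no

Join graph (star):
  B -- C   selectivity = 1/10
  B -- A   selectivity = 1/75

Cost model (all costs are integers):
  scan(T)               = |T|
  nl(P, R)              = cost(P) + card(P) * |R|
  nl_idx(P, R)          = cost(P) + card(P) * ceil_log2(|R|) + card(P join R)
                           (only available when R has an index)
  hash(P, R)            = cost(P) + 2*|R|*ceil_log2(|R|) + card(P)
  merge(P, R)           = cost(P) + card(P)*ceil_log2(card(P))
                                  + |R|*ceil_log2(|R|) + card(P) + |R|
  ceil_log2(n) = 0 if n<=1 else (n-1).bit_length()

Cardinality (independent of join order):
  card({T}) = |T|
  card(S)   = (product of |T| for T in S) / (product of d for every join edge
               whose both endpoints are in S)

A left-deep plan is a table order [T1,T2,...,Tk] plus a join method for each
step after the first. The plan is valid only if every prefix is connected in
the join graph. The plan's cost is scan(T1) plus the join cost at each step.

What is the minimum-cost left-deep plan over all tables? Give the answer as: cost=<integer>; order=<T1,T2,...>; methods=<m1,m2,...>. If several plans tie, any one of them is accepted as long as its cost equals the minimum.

cost=3920; order=A,B,C; methods=nl_idx,hash

Selinger DP (subsets sized 1..n):
  {B}: scan cost=80, card=80
  {C}: scan cost=150, card=150
  {A}: scan cost=150, card=150
  {BC}: card=1200; try (B,hash)→1420, (C,nl_idx)→1920, (C,merge)→2070, (B,merge)→2140, (B,nl_idx)→2400, (C,hash)→2560 …(+2); best=1420 via (B,hash)
  {AB}: card=160; try (B,nl_idx)→1360, (B,hash)→1420, (A,merge)→2070, (B,merge)→2140, (A,hash)→2560, (A,nl)→12080 …(+1); best=1360 via (B,nl_idx)
  {ABC}: card=2400; try (C,hash)→3920, (C,merge)→4150, (A,hash)→5020, (C,nl_idx)→5040, (A,merge)→17170, (C,nl)→25360 …(+1); best=3920 via (C,hash)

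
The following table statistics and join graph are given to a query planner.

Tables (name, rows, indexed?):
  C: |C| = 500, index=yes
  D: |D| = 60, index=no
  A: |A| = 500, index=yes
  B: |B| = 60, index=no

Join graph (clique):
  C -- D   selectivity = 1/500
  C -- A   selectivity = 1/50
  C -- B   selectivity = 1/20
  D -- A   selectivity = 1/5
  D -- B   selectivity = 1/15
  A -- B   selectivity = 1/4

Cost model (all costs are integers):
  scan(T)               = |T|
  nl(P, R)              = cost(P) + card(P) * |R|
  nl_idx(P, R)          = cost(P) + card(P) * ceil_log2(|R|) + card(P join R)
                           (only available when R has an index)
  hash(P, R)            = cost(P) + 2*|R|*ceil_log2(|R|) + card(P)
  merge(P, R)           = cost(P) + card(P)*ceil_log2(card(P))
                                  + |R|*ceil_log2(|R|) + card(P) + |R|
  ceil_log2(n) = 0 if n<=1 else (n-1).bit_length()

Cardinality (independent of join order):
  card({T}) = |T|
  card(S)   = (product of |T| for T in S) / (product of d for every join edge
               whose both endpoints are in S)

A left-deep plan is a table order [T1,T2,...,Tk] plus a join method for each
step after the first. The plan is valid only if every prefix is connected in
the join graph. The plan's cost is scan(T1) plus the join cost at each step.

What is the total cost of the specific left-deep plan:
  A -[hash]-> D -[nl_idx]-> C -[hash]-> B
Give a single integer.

56680

step 1: scan A: cost=500, card=500
step 2: join D via hash
    card(P join D) = 500*60/(5) = 6000
    cost = 500 + 2*60*6 + 500 = 1720
step 3: join C via nl_idx
    card(P join C) = 6000*500/(500*50) = 120
    cost = 1720 + 6000*9 + 120 = 55840
step 4: join B via hash
    card(P join B) = 120*60/(20*15*4) = 6
    cost = 55840 + 2*60*6 + 120 = 56680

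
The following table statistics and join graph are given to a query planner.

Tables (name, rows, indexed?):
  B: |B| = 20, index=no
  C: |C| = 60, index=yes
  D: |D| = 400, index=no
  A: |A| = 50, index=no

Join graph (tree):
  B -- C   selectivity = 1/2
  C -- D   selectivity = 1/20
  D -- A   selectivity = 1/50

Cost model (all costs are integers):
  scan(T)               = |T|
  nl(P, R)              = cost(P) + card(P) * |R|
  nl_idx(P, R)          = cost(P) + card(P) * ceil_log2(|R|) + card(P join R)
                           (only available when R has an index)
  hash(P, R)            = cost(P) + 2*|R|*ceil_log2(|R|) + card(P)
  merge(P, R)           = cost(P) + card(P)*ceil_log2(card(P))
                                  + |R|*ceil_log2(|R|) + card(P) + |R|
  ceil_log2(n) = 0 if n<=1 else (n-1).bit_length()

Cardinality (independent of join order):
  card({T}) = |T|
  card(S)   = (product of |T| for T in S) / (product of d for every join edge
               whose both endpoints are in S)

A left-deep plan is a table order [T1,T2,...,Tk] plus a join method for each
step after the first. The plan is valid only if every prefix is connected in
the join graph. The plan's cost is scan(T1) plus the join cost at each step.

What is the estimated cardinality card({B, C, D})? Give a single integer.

Tables in S: B(20), C(60), D(400)
Edges inside S: B-C(d=2), C-D(d=20)
numerator = 20 * 60 * 400 = 480000
denominator = 2 * 20 = 40
card(S) = 480000 / 40 = 12000

12000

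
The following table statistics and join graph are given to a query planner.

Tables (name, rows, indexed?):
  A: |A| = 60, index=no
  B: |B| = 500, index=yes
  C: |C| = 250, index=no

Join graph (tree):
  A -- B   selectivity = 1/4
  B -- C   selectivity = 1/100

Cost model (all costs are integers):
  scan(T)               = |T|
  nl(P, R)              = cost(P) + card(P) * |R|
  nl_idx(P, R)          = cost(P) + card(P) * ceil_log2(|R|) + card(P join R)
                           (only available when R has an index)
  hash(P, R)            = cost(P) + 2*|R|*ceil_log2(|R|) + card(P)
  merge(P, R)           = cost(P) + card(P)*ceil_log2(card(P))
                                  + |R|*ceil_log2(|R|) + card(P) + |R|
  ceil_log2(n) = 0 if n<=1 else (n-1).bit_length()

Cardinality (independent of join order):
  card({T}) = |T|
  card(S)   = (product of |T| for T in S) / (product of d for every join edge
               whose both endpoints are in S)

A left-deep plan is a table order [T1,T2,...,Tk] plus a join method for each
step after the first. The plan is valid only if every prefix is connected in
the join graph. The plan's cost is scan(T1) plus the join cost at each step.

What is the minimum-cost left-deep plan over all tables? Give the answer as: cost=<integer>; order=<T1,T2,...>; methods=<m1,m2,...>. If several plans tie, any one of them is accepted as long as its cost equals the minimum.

Selinger DP (subsets sized 1..n):
  {A}: scan cost=60, card=60
  {B}: scan cost=500, card=500
  {C}: scan cost=250, card=250
  {AB}: card=7500; try (A,hash)→1720, (B,merge)→5480, (A,merge)→5920, (B,nl_idx)→8100, (B,hash)→9120, (B,nl)→30060 …(+1); best=1720 via (A,hash)
  {BC}: card=1250; try (B,nl_idx)→3750, (C,hash)→5000, (B,merge)→7500, (C,merge)→7750, (B,hash)→9500, (B,nl)→125250 …(+1); best=3750 via (B,nl_idx)
  {ABC}: card=18750; try (A,hash)→5720, (C,hash)→13220, (A,merge)→19170, (A,nl)→78750, (C,merge)→108970, (C,nl)→1876720; best=5720 via (A,hash)

cost=5720; order=C,B,A; methods=nl_idx,hash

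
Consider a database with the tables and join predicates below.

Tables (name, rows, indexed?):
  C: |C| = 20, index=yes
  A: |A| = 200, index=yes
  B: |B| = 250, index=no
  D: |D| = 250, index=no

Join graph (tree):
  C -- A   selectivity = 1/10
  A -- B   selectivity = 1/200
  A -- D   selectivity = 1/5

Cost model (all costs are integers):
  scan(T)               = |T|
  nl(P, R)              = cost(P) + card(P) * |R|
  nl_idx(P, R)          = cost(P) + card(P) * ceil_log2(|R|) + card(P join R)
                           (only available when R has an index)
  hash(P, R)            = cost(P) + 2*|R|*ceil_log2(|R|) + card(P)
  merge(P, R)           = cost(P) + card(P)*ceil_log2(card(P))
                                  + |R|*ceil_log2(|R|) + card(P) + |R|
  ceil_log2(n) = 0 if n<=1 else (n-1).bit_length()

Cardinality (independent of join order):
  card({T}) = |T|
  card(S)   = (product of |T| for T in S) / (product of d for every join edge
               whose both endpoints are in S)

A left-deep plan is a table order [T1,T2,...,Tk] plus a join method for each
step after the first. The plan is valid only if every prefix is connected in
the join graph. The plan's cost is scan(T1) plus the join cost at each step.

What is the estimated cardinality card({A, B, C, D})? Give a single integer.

Tables in S: A(200), B(250), C(20), D(250)
Edges inside S: C-A(d=10), A-B(d=200), A-D(d=5)
numerator = 200 * 250 * 20 * 250 = 250000000
denominator = 10 * 200 * 5 = 10000
card(S) = 250000000 / 10000 = 25000

25000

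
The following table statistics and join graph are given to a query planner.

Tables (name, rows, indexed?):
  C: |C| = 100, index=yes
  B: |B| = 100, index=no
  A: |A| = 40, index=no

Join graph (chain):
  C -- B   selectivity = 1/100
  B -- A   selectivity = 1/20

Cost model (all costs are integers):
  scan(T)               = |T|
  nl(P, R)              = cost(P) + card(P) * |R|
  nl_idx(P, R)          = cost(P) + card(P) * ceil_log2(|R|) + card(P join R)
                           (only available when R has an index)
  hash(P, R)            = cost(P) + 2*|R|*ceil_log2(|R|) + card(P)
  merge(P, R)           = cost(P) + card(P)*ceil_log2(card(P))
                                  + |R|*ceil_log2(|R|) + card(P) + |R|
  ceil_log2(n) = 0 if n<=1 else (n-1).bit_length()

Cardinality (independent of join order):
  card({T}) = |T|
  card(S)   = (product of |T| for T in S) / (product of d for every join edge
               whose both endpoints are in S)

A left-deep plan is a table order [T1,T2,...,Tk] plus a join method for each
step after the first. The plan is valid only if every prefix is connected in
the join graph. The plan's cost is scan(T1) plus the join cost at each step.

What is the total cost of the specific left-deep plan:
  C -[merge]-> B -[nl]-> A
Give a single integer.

5700

step 1: scan C: cost=100, card=100
step 2: join B via merge
    card(P join B) = 100*100/(100) = 100
    cost = 100 + 100*7 + 100*7 + 100 + 100 = 1700
step 3: join A via nl
    card(P join A) = 100*40/(20) = 200
    cost = 1700 + 100*40 = 5700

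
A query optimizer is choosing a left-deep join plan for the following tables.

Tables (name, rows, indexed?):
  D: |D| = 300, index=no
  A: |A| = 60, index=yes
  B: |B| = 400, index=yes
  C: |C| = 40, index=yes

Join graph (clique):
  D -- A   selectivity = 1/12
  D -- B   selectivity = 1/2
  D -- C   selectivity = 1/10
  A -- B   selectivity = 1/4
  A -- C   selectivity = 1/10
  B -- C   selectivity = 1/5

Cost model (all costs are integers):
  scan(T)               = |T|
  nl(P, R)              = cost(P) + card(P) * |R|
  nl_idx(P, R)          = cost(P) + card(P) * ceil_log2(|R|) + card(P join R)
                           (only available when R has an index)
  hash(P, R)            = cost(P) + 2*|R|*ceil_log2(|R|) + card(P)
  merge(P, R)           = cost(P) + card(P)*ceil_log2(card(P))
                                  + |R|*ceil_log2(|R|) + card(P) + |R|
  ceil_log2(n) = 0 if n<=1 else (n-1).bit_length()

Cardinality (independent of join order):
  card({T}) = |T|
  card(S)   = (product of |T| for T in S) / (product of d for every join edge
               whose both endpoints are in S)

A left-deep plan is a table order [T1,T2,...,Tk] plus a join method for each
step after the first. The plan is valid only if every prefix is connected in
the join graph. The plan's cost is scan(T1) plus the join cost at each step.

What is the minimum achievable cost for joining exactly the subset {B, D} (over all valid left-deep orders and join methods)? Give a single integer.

6200

Selinger DP over subsets of {B,D}:
  {D}: scan cost=300, card=300
  {B}: scan cost=400, card=400
  {BD}: card=60000; try (D,hash)→6200, (B,merge)→7300, (D,merge)→7400, (B,hash)→7800, (B,nl_idx)→63000, (B,nl)→120300 …(+1); best=6200 via (D,hash)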